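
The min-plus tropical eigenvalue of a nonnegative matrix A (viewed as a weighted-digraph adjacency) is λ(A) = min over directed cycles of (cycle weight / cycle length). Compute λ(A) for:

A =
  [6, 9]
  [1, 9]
λ(A) = 5

Enumerate directed cycles and compute their means (weight / length). Sample:
  cycle 0 → 0: weight = 6, length = 1, mean = 6/1 ≈ 6.000
  cycle 1 → 1: weight = 9, length = 1, mean = 9/1 ≈ 9.000
  cycle 0 → 1 → 0: weight = 10, length = 2, mean = 10/2 ≈ 5.000
  cycle 1 → 0 → 1: weight = 10, length = 2, mean = 10/2 ≈ 5.000
Minimum mean = 5.000, attained e.g. along the cycle 0 → 1 → 0 with weight 10 and length 2. So λ(A) = 10/2 = 5.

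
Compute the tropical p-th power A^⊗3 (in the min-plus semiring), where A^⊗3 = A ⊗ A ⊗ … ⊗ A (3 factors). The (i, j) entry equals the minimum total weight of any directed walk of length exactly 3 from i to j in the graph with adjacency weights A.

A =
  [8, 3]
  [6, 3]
A^⊗3 =
  [12, 9]
  [12, 9]

Each entry (A^⊗3)_ij equals the minimum over all length-3 walks i = v_0 → v_1 → … → v_3 = j of Σ_t A[v_t][v_{t+1}]. For example, for (i, j) = (0, 1) we minimise over 4 possible intermediate vertex sequences; the minimum is 9, attained along the walk 0 → 1 → 1 → 1.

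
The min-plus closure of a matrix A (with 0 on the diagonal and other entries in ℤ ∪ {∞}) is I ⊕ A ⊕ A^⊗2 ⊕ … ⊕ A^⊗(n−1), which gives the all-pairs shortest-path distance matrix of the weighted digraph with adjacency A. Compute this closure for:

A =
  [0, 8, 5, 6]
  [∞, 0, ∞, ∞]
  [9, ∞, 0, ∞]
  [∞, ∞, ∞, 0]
Closure =
  [0, 8, 5, 6]
  [∞, 0, ∞, ∞]
  [9, 17, 0, 15]
  [∞, ∞, ∞, 0]

This is the Floyd-Warshall all-pairs shortest-path computation. For each intermediate vertex k = 0, 1, …, 3, update dist[i][j] ← min(dist[i][j], dist[i][k] + dist[k][j]). The final matrix gives, for each (i, j), the minimum total weight of any directed path from i to j (possibly empty when i = j).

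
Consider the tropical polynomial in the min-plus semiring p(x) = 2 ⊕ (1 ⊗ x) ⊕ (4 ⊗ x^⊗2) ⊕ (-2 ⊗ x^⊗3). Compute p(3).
p(3) = 2

A tropical monomial a ⊗ x^⊗i evaluates to a + i · x. Evaluating each term at x = 3:
  Term 0 contributes 2 + 0 · 3 = 2
  Term 1 contributes 1 + 1 · 3 = 4
  Term 2 contributes 4 + 2 · 3 = 10
  Term 3 contributes -2 + 3 · 3 = 7
p(3) = ⊕ of these = min[2, 4, 10, 7] = 2.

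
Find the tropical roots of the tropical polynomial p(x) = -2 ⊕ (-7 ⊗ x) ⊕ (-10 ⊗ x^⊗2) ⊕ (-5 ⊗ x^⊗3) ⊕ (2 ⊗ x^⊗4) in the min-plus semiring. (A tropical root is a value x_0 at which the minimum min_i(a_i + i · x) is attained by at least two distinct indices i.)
Roots: {-7, -5, 3, 5}

Each tropical root is a break point of the lower envelope of the lines y = a_i + i · x (there are 5 lines, with slopes 0, 1, ..., 4). Only the lines that attain the minimum somewhere contribute to roots; other lines are dominated. Here the surviving (envelope) indices are i = 4, i = 3, i = 2, i = 1, i = 0.
Intersections between consecutive envelope lines give the roots: for adjacent envelope indices i < j the intersection is x = (a_i − a_j) / (j − i). Reading off the sorted break points: {-7, -5, 3, 5}.
Verification: at each break x_0, at least two indices attain the minimum of min_i(a_i + i · x_0).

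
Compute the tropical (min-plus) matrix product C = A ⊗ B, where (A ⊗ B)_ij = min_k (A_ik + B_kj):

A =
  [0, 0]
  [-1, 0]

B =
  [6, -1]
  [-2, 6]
A ⊗ B =
  [-2, -1]
  [-2, -2]

Apply the min-plus product entry-by-entry:
  C[0][0] = min over k of (A[0][0] + B[0][0] = 0 + 6 = 6, A[0][1] + B[1][0] = 0 + -2 = -2) = -2 (attained at k = 1)
  C[0][1] = min over k of (A[0][0] + B[0][1] = 0 + -1 = -1, A[0][1] + B[1][1] = 0 + 6 = 6) = -1 (attained at k = 0)
  C[1][0] = min over k of (A[1][0] + B[0][0] = -1 + 6 = 5, A[1][1] + B[1][0] = 0 + -2 = -2) = -2 (attained at k = 1)
  C[1][1] = min over k of (A[1][0] + B[0][1] = -1 + -1 = -2, A[1][1] + B[1][1] = 0 + 6 = 6) = -2 (attained at k = 0)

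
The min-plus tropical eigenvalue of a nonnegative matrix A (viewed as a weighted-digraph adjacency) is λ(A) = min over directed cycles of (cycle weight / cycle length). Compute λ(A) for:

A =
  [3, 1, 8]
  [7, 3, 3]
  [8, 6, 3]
λ(A) = 3

Enumerate directed cycles and compute their means (weight / length). Sample:
  cycle 0 → 0: weight = 3, length = 1, mean = 3/1 ≈ 3.000
  cycle 1 → 1: weight = 3, length = 1, mean = 3/1 ≈ 3.000
  cycle 2 → 2: weight = 3, length = 1, mean = 3/1 ≈ 3.000
  cycle 0 → 1 → 0: weight = 8, length = 2, mean = 8/2 ≈ 4.000
  cycle 0 → 2 → 0: weight = 16, length = 2, mean = 16/2 ≈ 8.000
  cycle 1 → 0 → 1: weight = 8, length = 2, mean = 8/2 ≈ 4.000
Minimum mean = 3.000, attained e.g. along the cycle 0 → 0 with weight 3 and length 1. So λ(A) = 3/1 = 3.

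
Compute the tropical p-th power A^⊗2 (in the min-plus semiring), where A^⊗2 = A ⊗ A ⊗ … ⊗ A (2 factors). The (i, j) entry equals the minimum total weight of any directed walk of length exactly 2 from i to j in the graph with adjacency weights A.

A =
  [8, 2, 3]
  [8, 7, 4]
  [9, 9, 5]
A^⊗2 =
  [10, 9, 6]
  [13, 10, 9]
  [14, 11, 10]

Each entry (A^⊗2)_ij equals the minimum over all length-2 walks i = v_0 → v_1 → … → v_2 = j of Σ_t A[v_t][v_{t+1}]. For example, for (i, j) = (0, 2) we minimise over 3 possible intermediate vertex sequences; the minimum is 6, attained along the walk 0 → 1 → 2.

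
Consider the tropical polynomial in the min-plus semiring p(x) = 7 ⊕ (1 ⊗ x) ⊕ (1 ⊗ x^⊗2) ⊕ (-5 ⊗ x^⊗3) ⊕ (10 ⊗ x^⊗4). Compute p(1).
p(1) = -2

A tropical monomial a ⊗ x^⊗i evaluates to a + i · x. Evaluating each term at x = 1:
  Term 0 contributes 7 + 0 · 1 = 7
  Term 1 contributes 1 + 1 · 1 = 2
  Term 2 contributes 1 + 2 · 1 = 3
  Term 3 contributes -5 + 3 · 1 = -2
  Term 4 contributes 10 + 4 · 1 = 14
p(1) = ⊕ of these = min[7, 2, 3, -2, 14] = -2.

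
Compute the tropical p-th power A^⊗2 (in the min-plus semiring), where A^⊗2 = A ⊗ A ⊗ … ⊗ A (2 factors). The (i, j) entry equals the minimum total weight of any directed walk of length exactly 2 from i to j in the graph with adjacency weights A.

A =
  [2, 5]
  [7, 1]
A^⊗2 =
  [4, 6]
  [8, 2]

Each entry (A^⊗2)_ij equals the minimum over all length-2 walks i = v_0 → v_1 → … → v_2 = j of Σ_t A[v_t][v_{t+1}]. For example, for (i, j) = (0, 1) we minimise over 2 possible intermediate vertex sequences; the minimum is 6, attained along the walk 0 → 1 → 1.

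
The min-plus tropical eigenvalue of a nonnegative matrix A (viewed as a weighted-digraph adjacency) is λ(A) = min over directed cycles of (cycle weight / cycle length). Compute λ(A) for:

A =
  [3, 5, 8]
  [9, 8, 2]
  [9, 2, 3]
λ(A) = 2

Enumerate directed cycles and compute their means (weight / length). Sample:
  cycle 0 → 0: weight = 3, length = 1, mean = 3/1 ≈ 3.000
  cycle 1 → 1: weight = 8, length = 1, mean = 8/1 ≈ 8.000
  cycle 2 → 2: weight = 3, length = 1, mean = 3/1 ≈ 3.000
  cycle 0 → 1 → 0: weight = 14, length = 2, mean = 14/2 ≈ 7.000
  cycle 0 → 2 → 0: weight = 17, length = 2, mean = 17/2 ≈ 8.500
  cycle 1 → 0 → 1: weight = 14, length = 2, mean = 14/2 ≈ 7.000
Minimum mean = 2.000, attained e.g. along the cycle 1 → 2 → 1 with weight 4 and length 2. So λ(A) = 4/2 = 2.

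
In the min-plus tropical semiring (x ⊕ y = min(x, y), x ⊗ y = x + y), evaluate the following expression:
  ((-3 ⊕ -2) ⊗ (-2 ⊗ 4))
((-3 ⊕ -2) ⊗ (-2 ⊗ 4)) = -1

Expand innermost to outermost. Recall ⊕ takes the minimum of its arguments and ⊗ takes their sum. Working out the expression ((-3 ⊕ -2) ⊗ (-2 ⊗ 4)) gives -1.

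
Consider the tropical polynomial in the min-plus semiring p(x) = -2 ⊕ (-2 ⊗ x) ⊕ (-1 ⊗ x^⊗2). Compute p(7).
p(7) = -2

A tropical monomial a ⊗ x^⊗i evaluates to a + i · x. Evaluating each term at x = 7:
  Term 0 contributes -2 + 0 · 7 = -2
  Term 1 contributes -2 + 1 · 7 = 5
  Term 2 contributes -1 + 2 · 7 = 13
p(7) = ⊕ of these = min[-2, 5, 13] = -2.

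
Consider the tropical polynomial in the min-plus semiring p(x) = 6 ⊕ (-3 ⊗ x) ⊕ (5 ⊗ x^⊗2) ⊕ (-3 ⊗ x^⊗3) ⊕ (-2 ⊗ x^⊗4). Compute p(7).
p(7) = 4

A tropical monomial a ⊗ x^⊗i evaluates to a + i · x. Evaluating each term at x = 7:
  Term 0 contributes 6 + 0 · 7 = 6
  Term 1 contributes -3 + 1 · 7 = 4
  Term 2 contributes 5 + 2 · 7 = 19
  Term 3 contributes -3 + 3 · 7 = 18
  Term 4 contributes -2 + 4 · 7 = 26
p(7) = ⊕ of these = min[6, 4, 19, 18, 26] = 4.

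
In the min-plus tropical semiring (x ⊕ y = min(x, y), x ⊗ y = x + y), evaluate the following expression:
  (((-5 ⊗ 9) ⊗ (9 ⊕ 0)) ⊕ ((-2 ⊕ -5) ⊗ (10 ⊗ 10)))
(((-5 ⊗ 9) ⊗ (9 ⊕ 0)) ⊕ ((-2 ⊕ -5) ⊗ (10 ⊗ 10))) = 4

Expand innermost to outermost. Recall ⊕ takes the minimum of its arguments and ⊗ takes their sum. Working out the expression (((-5 ⊗ 9) ⊗ (9 ⊕ 0)) ⊕ ((-2 ⊕ -5) ⊗ (10 ⊗ 10))) gives 4.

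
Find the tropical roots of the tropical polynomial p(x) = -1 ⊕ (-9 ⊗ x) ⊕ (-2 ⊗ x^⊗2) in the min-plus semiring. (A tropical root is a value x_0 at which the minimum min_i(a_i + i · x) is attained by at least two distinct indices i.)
Roots: {-7, 8}

Each tropical root is a break point of the lower envelope of the lines y = a_i + i · x (there are 3 lines, with slopes 0, 1, ..., 2). Only the lines that attain the minimum somewhere contribute to roots; other lines are dominated. Here the surviving (envelope) indices are i = 2, i = 1, i = 0.
Intersections between consecutive envelope lines give the roots: for adjacent envelope indices i < j the intersection is x = (a_i − a_j) / (j − i). Reading off the sorted break points: {-7, 8}.
Verification: at each break x_0, at least two indices attain the minimum of min_i(a_i + i · x_0).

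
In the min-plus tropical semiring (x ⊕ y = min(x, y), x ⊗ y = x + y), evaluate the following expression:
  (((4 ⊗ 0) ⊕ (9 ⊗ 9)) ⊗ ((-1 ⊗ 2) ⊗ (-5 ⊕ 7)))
(((4 ⊗ 0) ⊕ (9 ⊗ 9)) ⊗ ((-1 ⊗ 2) ⊗ (-5 ⊕ 7))) = 0

Expand innermost to outermost. Recall ⊕ takes the minimum of its arguments and ⊗ takes their sum. Working out the expression (((4 ⊗ 0) ⊕ (9 ⊗ 9)) ⊗ ((-1 ⊗ 2) ⊗ (-5 ⊕ 7))) gives 0.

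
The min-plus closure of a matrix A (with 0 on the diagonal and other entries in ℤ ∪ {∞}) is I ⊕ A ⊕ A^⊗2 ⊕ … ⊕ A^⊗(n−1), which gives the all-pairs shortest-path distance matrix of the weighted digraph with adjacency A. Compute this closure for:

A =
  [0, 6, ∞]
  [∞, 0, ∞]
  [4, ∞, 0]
Closure =
  [0, 6, ∞]
  [∞, 0, ∞]
  [4, 10, 0]

This is the Floyd-Warshall all-pairs shortest-path computation. For each intermediate vertex k = 0, 1, …, 2, update dist[i][j] ← min(dist[i][j], dist[i][k] + dist[k][j]). The final matrix gives, for each (i, j), the minimum total weight of any directed path from i to j (possibly empty when i = j).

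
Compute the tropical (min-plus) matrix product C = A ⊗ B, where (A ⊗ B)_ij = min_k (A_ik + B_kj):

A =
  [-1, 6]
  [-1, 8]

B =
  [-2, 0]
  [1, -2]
A ⊗ B =
  [-3, -1]
  [-3, -1]

Apply the min-plus product entry-by-entry:
  C[0][0] = min over k of (A[0][0] + B[0][0] = -1 + -2 = -3, A[0][1] + B[1][0] = 6 + 1 = 7) = -3 (attained at k = 0)
  C[0][1] = min over k of (A[0][0] + B[0][1] = -1 + 0 = -1, A[0][1] + B[1][1] = 6 + -2 = 4) = -1 (attained at k = 0)
  C[1][0] = min over k of (A[1][0] + B[0][0] = -1 + -2 = -3, A[1][1] + B[1][0] = 8 + 1 = 9) = -3 (attained at k = 0)
  C[1][1] = min over k of (A[1][0] + B[0][1] = -1 + 0 = -1, A[1][1] + B[1][1] = 8 + -2 = 6) = -1 (attained at k = 0)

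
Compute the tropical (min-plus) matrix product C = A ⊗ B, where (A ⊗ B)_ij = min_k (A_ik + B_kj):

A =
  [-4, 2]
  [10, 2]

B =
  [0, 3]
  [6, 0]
A ⊗ B =
  [-4, -1]
  [8, 2]

Apply the min-plus product entry-by-entry:
  C[0][0] = min over k of (A[0][0] + B[0][0] = -4 + 0 = -4, A[0][1] + B[1][0] = 2 + 6 = 8) = -4 (attained at k = 0)
  C[0][1] = min over k of (A[0][0] + B[0][1] = -4 + 3 = -1, A[0][1] + B[1][1] = 2 + 0 = 2) = -1 (attained at k = 0)
  C[1][0] = min over k of (A[1][0] + B[0][0] = 10 + 0 = 10, A[1][1] + B[1][0] = 2 + 6 = 8) = 8 (attained at k = 1)
  C[1][1] = min over k of (A[1][0] + B[0][1] = 10 + 3 = 13, A[1][1] + B[1][1] = 2 + 0 = 2) = 2 (attained at k = 1)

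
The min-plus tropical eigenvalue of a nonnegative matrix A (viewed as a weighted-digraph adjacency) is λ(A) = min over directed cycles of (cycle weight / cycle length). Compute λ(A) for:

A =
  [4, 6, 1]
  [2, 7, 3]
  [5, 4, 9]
λ(A) = 7/3

Enumerate directed cycles and compute their means (weight / length). Sample:
  cycle 0 → 0: weight = 4, length = 1, mean = 4/1 ≈ 4.000
  cycle 1 → 1: weight = 7, length = 1, mean = 7/1 ≈ 7.000
  cycle 2 → 2: weight = 9, length = 1, mean = 9/1 ≈ 9.000
  cycle 0 → 1 → 0: weight = 8, length = 2, mean = 8/2 ≈ 4.000
  cycle 0 → 2 → 0: weight = 6, length = 2, mean = 6/2 ≈ 3.000
  cycle 1 → 0 → 1: weight = 8, length = 2, mean = 8/2 ≈ 4.000
Minimum mean = 2.333, attained e.g. along the cycle 0 → 2 → 1 → 0 with weight 7 and length 3. So λ(A) = 7/3 = 7/3.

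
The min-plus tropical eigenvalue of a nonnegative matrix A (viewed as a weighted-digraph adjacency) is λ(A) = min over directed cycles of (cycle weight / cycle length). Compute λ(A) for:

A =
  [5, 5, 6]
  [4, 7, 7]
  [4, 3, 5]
λ(A) = 13/3

Enumerate directed cycles and compute their means (weight / length). Sample:
  cycle 0 → 0: weight = 5, length = 1, mean = 5/1 ≈ 5.000
  cycle 1 → 1: weight = 7, length = 1, mean = 7/1 ≈ 7.000
  cycle 2 → 2: weight = 5, length = 1, mean = 5/1 ≈ 5.000
  cycle 0 → 1 → 0: weight = 9, length = 2, mean = 9/2 ≈ 4.500
  cycle 0 → 2 → 0: weight = 10, length = 2, mean = 10/2 ≈ 5.000
  cycle 1 → 0 → 1: weight = 9, length = 2, mean = 9/2 ≈ 4.500
Minimum mean = 4.333, attained e.g. along the cycle 0 → 2 → 1 → 0 with weight 13 and length 3. So λ(A) = 13/3 = 13/3.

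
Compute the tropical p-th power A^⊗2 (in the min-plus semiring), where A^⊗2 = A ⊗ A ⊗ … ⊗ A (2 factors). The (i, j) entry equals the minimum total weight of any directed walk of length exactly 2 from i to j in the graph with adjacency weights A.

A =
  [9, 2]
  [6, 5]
A^⊗2 =
  [8, 7]
  [11, 8]

Each entry (A^⊗2)_ij equals the minimum over all length-2 walks i = v_0 → v_1 → … → v_2 = j of Σ_t A[v_t][v_{t+1}]. For example, for (i, j) = (0, 1) we minimise over 2 possible intermediate vertex sequences; the minimum is 7, attained along the walk 0 → 1 → 1.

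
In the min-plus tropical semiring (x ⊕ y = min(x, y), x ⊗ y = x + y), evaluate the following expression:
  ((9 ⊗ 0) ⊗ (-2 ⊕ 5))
((9 ⊗ 0) ⊗ (-2 ⊕ 5)) = 7

Expand innermost to outermost. Recall ⊕ takes the minimum of its arguments and ⊗ takes their sum. Working out the expression ((9 ⊗ 0) ⊗ (-2 ⊕ 5)) gives 7.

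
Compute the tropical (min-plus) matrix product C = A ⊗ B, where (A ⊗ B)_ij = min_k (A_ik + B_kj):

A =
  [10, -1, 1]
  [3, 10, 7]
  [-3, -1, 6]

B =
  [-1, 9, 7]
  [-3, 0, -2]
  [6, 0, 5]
A ⊗ B =
  [-4, -1, -3]
  [2, 7, 8]
  [-4, -1, -3]

Apply the min-plus product entry-by-entry:
  C[0][0] = min over k of (A[0][0] + B[0][0] = 10 + -1 = 9, A[0][1] + B[1][0] = -1 + -3 = -4, A[0][2] + B[2][0] = 1 + 6 = 7) = -4 (attained at k = 1)
  C[0][1] = min over k of (A[0][0] + B[0][1] = 10 + 9 = 19, A[0][1] + B[1][1] = -1 + 0 = -1, A[0][2] + B[2][1] = 1 + 0 = 1) = -1 (attained at k = 1)
  C[0][2] = min over k of (A[0][0] + B[0][2] = 10 + 7 = 17, A[0][1] + B[1][2] = -1 + -2 = -3, A[0][2] + B[2][2] = 1 + 5 = 6) = -3 (attained at k = 1)
  C[1][0] = min over k of (A[1][0] + B[0][0] = 3 + -1 = 2, A[1][1] + B[1][0] = 10 + -3 = 7, A[1][2] + B[2][0] = 7 + 6 = 13) = 2 (attained at k = 0)
  C[1][1] = min over k of (A[1][0] + B[0][1] = 3 + 9 = 12, A[1][1] + B[1][1] = 10 + 0 = 10, A[1][2] + B[2][1] = 7 + 0 = 7) = 7 (attained at k = 2)
  C[1][2] = min over k of (A[1][0] + B[0][2] = 3 + 7 = 10, A[1][1] + B[1][2] = 10 + -2 = 8, A[1][2] + B[2][2] = 7 + 5 = 12) = 8 (attained at k = 1)
  C[2][0] = min over k of (A[2][0] + B[0][0] = -3 + -1 = -4, A[2][1] + B[1][0] = -1 + -3 = -4, A[2][2] + B[2][0] = 6 + 6 = 12) = -4 (attained at k = 0)
  C[2][1] = min over k of (A[2][0] + B[0][1] = -3 + 9 = 6, A[2][1] + B[1][1] = -1 + 0 = -1, A[2][2] + B[2][1] = 6 + 0 = 6) = -1 (attained at k = 1)
  C[2][2] = min over k of (A[2][0] + B[0][2] = -3 + 7 = 4, A[2][1] + B[1][2] = -1 + -2 = -3, A[2][2] + B[2][2] = 6 + 5 = 11) = -3 (attained at k = 1)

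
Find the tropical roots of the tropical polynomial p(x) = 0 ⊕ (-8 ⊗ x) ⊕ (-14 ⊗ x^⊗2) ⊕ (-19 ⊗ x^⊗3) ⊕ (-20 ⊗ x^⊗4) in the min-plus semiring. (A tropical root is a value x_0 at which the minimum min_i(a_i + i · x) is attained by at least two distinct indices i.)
Roots: {1, 5, 6, 8}

Each tropical root is a break point of the lower envelope of the lines y = a_i + i · x (there are 5 lines, with slopes 0, 1, ..., 4). Only the lines that attain the minimum somewhere contribute to roots; other lines are dominated. Here the surviving (envelope) indices are i = 4, i = 3, i = 2, i = 1, i = 0.
Intersections between consecutive envelope lines give the roots: for adjacent envelope indices i < j the intersection is x = (a_i − a_j) / (j − i). Reading off the sorted break points: {1, 5, 6, 8}.
Verification: at each break x_0, at least two indices attain the minimum of min_i(a_i + i · x_0).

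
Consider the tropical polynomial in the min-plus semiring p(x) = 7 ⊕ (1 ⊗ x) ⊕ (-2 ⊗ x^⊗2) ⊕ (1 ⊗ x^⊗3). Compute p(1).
p(1) = 0

A tropical monomial a ⊗ x^⊗i evaluates to a + i · x. Evaluating each term at x = 1:
  Term 0 contributes 7 + 0 · 1 = 7
  Term 1 contributes 1 + 1 · 1 = 2
  Term 2 contributes -2 + 2 · 1 = 0
  Term 3 contributes 1 + 3 · 1 = 4
p(1) = ⊕ of these = min[7, 2, 0, 4] = 0.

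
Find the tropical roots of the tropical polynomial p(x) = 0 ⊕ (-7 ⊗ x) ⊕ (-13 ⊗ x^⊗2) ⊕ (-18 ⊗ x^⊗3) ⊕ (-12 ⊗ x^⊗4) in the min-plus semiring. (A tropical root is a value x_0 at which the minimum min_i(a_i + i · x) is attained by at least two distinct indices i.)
Roots: {-6, 5, 6, 7}

Each tropical root is a break point of the lower envelope of the lines y = a_i + i · x (there are 5 lines, with slopes 0, 1, ..., 4). Only the lines that attain the minimum somewhere contribute to roots; other lines are dominated. Here the surviving (envelope) indices are i = 4, i = 3, i = 2, i = 1, i = 0.
Intersections between consecutive envelope lines give the roots: for adjacent envelope indices i < j the intersection is x = (a_i − a_j) / (j − i). Reading off the sorted break points: {-6, 5, 6, 7}.
Verification: at each break x_0, at least two indices attain the minimum of min_i(a_i + i · x_0).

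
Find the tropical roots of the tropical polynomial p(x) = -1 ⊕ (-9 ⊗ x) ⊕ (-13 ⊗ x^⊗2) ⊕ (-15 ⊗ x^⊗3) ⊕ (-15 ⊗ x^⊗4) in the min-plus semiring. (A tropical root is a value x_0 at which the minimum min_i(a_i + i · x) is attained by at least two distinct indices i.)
Roots: {0, 2, 4, 8}

Each tropical root is a break point of the lower envelope of the lines y = a_i + i · x (there are 5 lines, with slopes 0, 1, ..., 4). Only the lines that attain the minimum somewhere contribute to roots; other lines are dominated. Here the surviving (envelope) indices are i = 4, i = 3, i = 2, i = 1, i = 0.
Intersections between consecutive envelope lines give the roots: for adjacent envelope indices i < j the intersection is x = (a_i − a_j) / (j − i). Reading off the sorted break points: {0, 2, 4, 8}.
Verification: at each break x_0, at least two indices attain the minimum of min_i(a_i + i · x_0).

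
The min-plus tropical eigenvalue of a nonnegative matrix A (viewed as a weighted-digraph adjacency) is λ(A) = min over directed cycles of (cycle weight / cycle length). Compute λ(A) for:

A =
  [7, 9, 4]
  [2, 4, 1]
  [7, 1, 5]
λ(A) = 1

Enumerate directed cycles and compute their means (weight / length). Sample:
  cycle 0 → 0: weight = 7, length = 1, mean = 7/1 ≈ 7.000
  cycle 1 → 1: weight = 4, length = 1, mean = 4/1 ≈ 4.000
  cycle 2 → 2: weight = 5, length = 1, mean = 5/1 ≈ 5.000
  cycle 0 → 1 → 0: weight = 11, length = 2, mean = 11/2 ≈ 5.500
  cycle 0 → 2 → 0: weight = 11, length = 2, mean = 11/2 ≈ 5.500
  cycle 1 → 0 → 1: weight = 11, length = 2, mean = 11/2 ≈ 5.500
Minimum mean = 1.000, attained e.g. along the cycle 1 → 2 → 1 with weight 2 and length 2. So λ(A) = 2/2 = 1.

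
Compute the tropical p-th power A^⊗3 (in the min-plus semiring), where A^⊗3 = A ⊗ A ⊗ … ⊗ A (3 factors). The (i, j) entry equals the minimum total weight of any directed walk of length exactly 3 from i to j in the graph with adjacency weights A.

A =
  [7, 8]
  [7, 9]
A^⊗3 =
  [21, 22]
  [21, 22]

Each entry (A^⊗3)_ij equals the minimum over all length-3 walks i = v_0 → v_1 → … → v_3 = j of Σ_t A[v_t][v_{t+1}]. For example, for (i, j) = (0, 1) we minimise over 4 possible intermediate vertex sequences; the minimum is 22, attained along the walk 0 → 0 → 0 → 1.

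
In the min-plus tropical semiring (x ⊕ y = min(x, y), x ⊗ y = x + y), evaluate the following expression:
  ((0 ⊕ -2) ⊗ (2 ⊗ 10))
((0 ⊕ -2) ⊗ (2 ⊗ 10)) = 10

Expand innermost to outermost. Recall ⊕ takes the minimum of its arguments and ⊗ takes their sum. Working out the expression ((0 ⊕ -2) ⊗ (2 ⊗ 10)) gives 10.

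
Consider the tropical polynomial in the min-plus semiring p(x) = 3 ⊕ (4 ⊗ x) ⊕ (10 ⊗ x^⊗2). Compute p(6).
p(6) = 3

A tropical monomial a ⊗ x^⊗i evaluates to a + i · x. Evaluating each term at x = 6:
  Term 0 contributes 3 + 0 · 6 = 3
  Term 1 contributes 4 + 1 · 6 = 10
  Term 2 contributes 10 + 2 · 6 = 22
p(6) = ⊕ of these = min[3, 10, 22] = 3.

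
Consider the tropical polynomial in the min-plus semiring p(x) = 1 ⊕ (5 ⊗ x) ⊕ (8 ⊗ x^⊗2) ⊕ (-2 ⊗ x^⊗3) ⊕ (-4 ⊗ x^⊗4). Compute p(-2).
p(-2) = -12

A tropical monomial a ⊗ x^⊗i evaluates to a + i · x. Evaluating each term at x = -2:
  Term 0 contributes 1 + 0 · -2 = 1
  Term 1 contributes 5 + 1 · -2 = 3
  Term 2 contributes 8 + 2 · -2 = 4
  Term 3 contributes -2 + 3 · -2 = -8
  Term 4 contributes -4 + 4 · -2 = -12
p(-2) = ⊕ of these = min[1, 3, 4, -8, -12] = -12.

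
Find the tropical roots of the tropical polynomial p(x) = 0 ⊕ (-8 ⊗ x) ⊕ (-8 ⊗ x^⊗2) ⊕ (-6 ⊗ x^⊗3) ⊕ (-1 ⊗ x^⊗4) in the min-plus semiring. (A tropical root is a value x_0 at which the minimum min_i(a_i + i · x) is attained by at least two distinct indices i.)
Roots: {-5, -2, 0, 8}

Each tropical root is a break point of the lower envelope of the lines y = a_i + i · x (there are 5 lines, with slopes 0, 1, ..., 4). Only the lines that attain the minimum somewhere contribute to roots; other lines are dominated. Here the surviving (envelope) indices are i = 4, i = 3, i = 2, i = 1, i = 0.
Intersections between consecutive envelope lines give the roots: for adjacent envelope indices i < j the intersection is x = (a_i − a_j) / (j − i). Reading off the sorted break points: {-5, -2, 0, 8}.
Verification: at each break x_0, at least two indices attain the minimum of min_i(a_i + i · x_0).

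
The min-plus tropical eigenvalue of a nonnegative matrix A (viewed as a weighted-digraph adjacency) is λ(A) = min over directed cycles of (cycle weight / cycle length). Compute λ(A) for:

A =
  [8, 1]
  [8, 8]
λ(A) = 9/2

Enumerate directed cycles and compute their means (weight / length). Sample:
  cycle 0 → 0: weight = 8, length = 1, mean = 8/1 ≈ 8.000
  cycle 1 → 1: weight = 8, length = 1, mean = 8/1 ≈ 8.000
  cycle 0 → 1 → 0: weight = 9, length = 2, mean = 9/2 ≈ 4.500
  cycle 1 → 0 → 1: weight = 9, length = 2, mean = 9/2 ≈ 4.500
Minimum mean = 4.500, attained e.g. along the cycle 0 → 1 → 0 with weight 9 and length 2. So λ(A) = 9/2 = 9/2.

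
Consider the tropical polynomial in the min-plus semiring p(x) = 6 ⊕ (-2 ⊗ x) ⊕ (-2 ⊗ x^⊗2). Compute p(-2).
p(-2) = -6

A tropical monomial a ⊗ x^⊗i evaluates to a + i · x. Evaluating each term at x = -2:
  Term 0 contributes 6 + 0 · -2 = 6
  Term 1 contributes -2 + 1 · -2 = -4
  Term 2 contributes -2 + 2 · -2 = -6
p(-2) = ⊕ of these = min[6, -4, -6] = -6.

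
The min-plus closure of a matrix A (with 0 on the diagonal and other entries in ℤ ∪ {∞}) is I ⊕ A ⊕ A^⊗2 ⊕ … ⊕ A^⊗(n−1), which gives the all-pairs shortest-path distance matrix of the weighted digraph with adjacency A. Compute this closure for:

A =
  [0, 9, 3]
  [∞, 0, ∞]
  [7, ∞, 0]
Closure =
  [0, 9, 3]
  [∞, 0, ∞]
  [7, 16, 0]

This is the Floyd-Warshall all-pairs shortest-path computation. For each intermediate vertex k = 0, 1, …, 2, update dist[i][j] ← min(dist[i][j], dist[i][k] + dist[k][j]). The final matrix gives, for each (i, j), the minimum total weight of any directed path from i to j (possibly empty when i = j).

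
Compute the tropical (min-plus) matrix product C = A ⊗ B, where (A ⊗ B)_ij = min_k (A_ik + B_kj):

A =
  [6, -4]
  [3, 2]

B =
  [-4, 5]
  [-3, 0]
A ⊗ B =
  [-7, -4]
  [-1, 2]

Apply the min-plus product entry-by-entry:
  C[0][0] = min over k of (A[0][0] + B[0][0] = 6 + -4 = 2, A[0][1] + B[1][0] = -4 + -3 = -7) = -7 (attained at k = 1)
  C[0][1] = min over k of (A[0][0] + B[0][1] = 6 + 5 = 11, A[0][1] + B[1][1] = -4 + 0 = -4) = -4 (attained at k = 1)
  C[1][0] = min over k of (A[1][0] + B[0][0] = 3 + -4 = -1, A[1][1] + B[1][0] = 2 + -3 = -1) = -1 (attained at k = 0)
  C[1][1] = min over k of (A[1][0] + B[0][1] = 3 + 5 = 8, A[1][1] + B[1][1] = 2 + 0 = 2) = 2 (attained at k = 1)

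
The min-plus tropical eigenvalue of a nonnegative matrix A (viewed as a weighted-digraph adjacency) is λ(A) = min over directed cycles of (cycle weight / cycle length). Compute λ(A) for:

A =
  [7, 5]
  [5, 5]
λ(A) = 5

Enumerate directed cycles and compute their means (weight / length). Sample:
  cycle 0 → 0: weight = 7, length = 1, mean = 7/1 ≈ 7.000
  cycle 1 → 1: weight = 5, length = 1, mean = 5/1 ≈ 5.000
  cycle 0 → 1 → 0: weight = 10, length = 2, mean = 10/2 ≈ 5.000
  cycle 1 → 0 → 1: weight = 10, length = 2, mean = 10/2 ≈ 5.000
Minimum mean = 5.000, attained e.g. along the cycle 1 → 1 with weight 5 and length 1. So λ(A) = 5/1 = 5.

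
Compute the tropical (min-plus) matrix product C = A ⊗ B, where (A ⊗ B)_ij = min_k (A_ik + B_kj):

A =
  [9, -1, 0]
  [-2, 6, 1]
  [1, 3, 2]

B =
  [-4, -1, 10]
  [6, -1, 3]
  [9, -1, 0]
A ⊗ B =
  [5, -2, 0]
  [-6, -3, 1]
  [-3, 0, 2]

Apply the min-plus product entry-by-entry:
  C[0][0] = min over k of (A[0][0] + B[0][0] = 9 + -4 = 5, A[0][1] + B[1][0] = -1 + 6 = 5, A[0][2] + B[2][0] = 0 + 9 = 9) = 5 (attained at k = 0)
  C[0][1] = min over k of (A[0][0] + B[0][1] = 9 + -1 = 8, A[0][1] + B[1][1] = -1 + -1 = -2, A[0][2] + B[2][1] = 0 + -1 = -1) = -2 (attained at k = 1)
  C[0][2] = min over k of (A[0][0] + B[0][2] = 9 + 10 = 19, A[0][1] + B[1][2] = -1 + 3 = 2, A[0][2] + B[2][2] = 0 + 0 = 0) = 0 (attained at k = 2)
  C[1][0] = min over k of (A[1][0] + B[0][0] = -2 + -4 = -6, A[1][1] + B[1][0] = 6 + 6 = 12, A[1][2] + B[2][0] = 1 + 9 = 10) = -6 (attained at k = 0)
  C[1][1] = min over k of (A[1][0] + B[0][1] = -2 + -1 = -3, A[1][1] + B[1][1] = 6 + -1 = 5, A[1][2] + B[2][1] = 1 + -1 = 0) = -3 (attained at k = 0)
  C[1][2] = min over k of (A[1][0] + B[0][2] = -2 + 10 = 8, A[1][1] + B[1][2] = 6 + 3 = 9, A[1][2] + B[2][2] = 1 + 0 = 1) = 1 (attained at k = 2)
  C[2][0] = min over k of (A[2][0] + B[0][0] = 1 + -4 = -3, A[2][1] + B[1][0] = 3 + 6 = 9, A[2][2] + B[2][0] = 2 + 9 = 11) = -3 (attained at k = 0)
  C[2][1] = min over k of (A[2][0] + B[0][1] = 1 + -1 = 0, A[2][1] + B[1][1] = 3 + -1 = 2, A[2][2] + B[2][1] = 2 + -1 = 1) = 0 (attained at k = 0)
  C[2][2] = min over k of (A[2][0] + B[0][2] = 1 + 10 = 11, A[2][1] + B[1][2] = 3 + 3 = 6, A[2][2] + B[2][2] = 2 + 0 = 2) = 2 (attained at k = 2)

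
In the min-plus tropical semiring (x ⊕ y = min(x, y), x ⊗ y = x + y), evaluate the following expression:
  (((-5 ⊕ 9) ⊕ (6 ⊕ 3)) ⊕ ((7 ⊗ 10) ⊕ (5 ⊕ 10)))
(((-5 ⊕ 9) ⊕ (6 ⊕ 3)) ⊕ ((7 ⊗ 10) ⊕ (5 ⊕ 10))) = -5

Expand innermost to outermost. Recall ⊕ takes the minimum of its arguments and ⊗ takes their sum. Working out the expression (((-5 ⊕ 9) ⊕ (6 ⊕ 3)) ⊕ ((7 ⊗ 10) ⊕ (5 ⊕ 10))) gives -5.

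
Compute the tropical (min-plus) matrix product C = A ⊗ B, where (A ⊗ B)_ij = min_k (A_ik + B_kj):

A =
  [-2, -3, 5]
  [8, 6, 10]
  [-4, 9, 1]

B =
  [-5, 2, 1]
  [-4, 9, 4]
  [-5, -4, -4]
A ⊗ B =
  [-7, 0, -1]
  [2, 6, 6]
  [-9, -3, -3]

Apply the min-plus product entry-by-entry:
  C[0][0] = min over k of (A[0][0] + B[0][0] = -2 + -5 = -7, A[0][1] + B[1][0] = -3 + -4 = -7, A[0][2] + B[2][0] = 5 + -5 = 0) = -7 (attained at k = 0)
  C[0][1] = min over k of (A[0][0] + B[0][1] = -2 + 2 = 0, A[0][1] + B[1][1] = -3 + 9 = 6, A[0][2] + B[2][1] = 5 + -4 = 1) = 0 (attained at k = 0)
  C[0][2] = min over k of (A[0][0] + B[0][2] = -2 + 1 = -1, A[0][1] + B[1][2] = -3 + 4 = 1, A[0][2] + B[2][2] = 5 + -4 = 1) = -1 (attained at k = 0)
  C[1][0] = min over k of (A[1][0] + B[0][0] = 8 + -5 = 3, A[1][1] + B[1][0] = 6 + -4 = 2, A[1][2] + B[2][0] = 10 + -5 = 5) = 2 (attained at k = 1)
  C[1][1] = min over k of (A[1][0] + B[0][1] = 8 + 2 = 10, A[1][1] + B[1][1] = 6 + 9 = 15, A[1][2] + B[2][1] = 10 + -4 = 6) = 6 (attained at k = 2)
  C[1][2] = min over k of (A[1][0] + B[0][2] = 8 + 1 = 9, A[1][1] + B[1][2] = 6 + 4 = 10, A[1][2] + B[2][2] = 10 + -4 = 6) = 6 (attained at k = 2)
  C[2][0] = min over k of (A[2][0] + B[0][0] = -4 + -5 = -9, A[2][1] + B[1][0] = 9 + -4 = 5, A[2][2] + B[2][0] = 1 + -5 = -4) = -9 (attained at k = 0)
  C[2][1] = min over k of (A[2][0] + B[0][1] = -4 + 2 = -2, A[2][1] + B[1][1] = 9 + 9 = 18, A[2][2] + B[2][1] = 1 + -4 = -3) = -3 (attained at k = 2)
  C[2][2] = min over k of (A[2][0] + B[0][2] = -4 + 1 = -3, A[2][1] + B[1][2] = 9 + 4 = 13, A[2][2] + B[2][2] = 1 + -4 = -3) = -3 (attained at k = 0)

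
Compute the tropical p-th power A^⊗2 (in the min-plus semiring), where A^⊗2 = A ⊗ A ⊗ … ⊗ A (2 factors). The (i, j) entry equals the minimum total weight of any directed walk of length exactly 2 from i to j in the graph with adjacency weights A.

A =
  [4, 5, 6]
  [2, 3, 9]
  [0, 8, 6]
A^⊗2 =
  [6, 8, 10]
  [5, 6, 8]
  [4, 5, 6]

Each entry (A^⊗2)_ij equals the minimum over all length-2 walks i = v_0 → v_1 → … → v_2 = j of Σ_t A[v_t][v_{t+1}]. For example, for (i, j) = (0, 2) we minimise over 3 possible intermediate vertex sequences; the minimum is 10, attained along the walk 0 → 0 → 2.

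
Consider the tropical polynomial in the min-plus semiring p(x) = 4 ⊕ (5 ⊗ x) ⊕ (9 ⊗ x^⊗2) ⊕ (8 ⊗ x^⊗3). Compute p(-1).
p(-1) = 4

A tropical monomial a ⊗ x^⊗i evaluates to a + i · x. Evaluating each term at x = -1:
  Term 0 contributes 4 + 0 · -1 = 4
  Term 1 contributes 5 + 1 · -1 = 4
  Term 2 contributes 9 + 2 · -1 = 7
  Term 3 contributes 8 + 3 · -1 = 5
p(-1) = ⊕ of these = min[4, 4, 7, 5] = 4.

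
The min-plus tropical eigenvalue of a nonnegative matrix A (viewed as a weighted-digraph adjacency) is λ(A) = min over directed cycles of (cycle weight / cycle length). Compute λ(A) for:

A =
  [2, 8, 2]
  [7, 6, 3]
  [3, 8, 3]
λ(A) = 2

Enumerate directed cycles and compute their means (weight / length). Sample:
  cycle 0 → 0: weight = 2, length = 1, mean = 2/1 ≈ 2.000
  cycle 1 → 1: weight = 6, length = 1, mean = 6/1 ≈ 6.000
  cycle 2 → 2: weight = 3, length = 1, mean = 3/1 ≈ 3.000
  cycle 0 → 1 → 0: weight = 15, length = 2, mean = 15/2 ≈ 7.500
  cycle 0 → 2 → 0: weight = 5, length = 2, mean = 5/2 ≈ 2.500
  cycle 1 → 0 → 1: weight = 15, length = 2, mean = 15/2 ≈ 7.500
Minimum mean = 2.000, attained e.g. along the cycle 0 → 0 with weight 2 and length 1. So λ(A) = 2/1 = 2.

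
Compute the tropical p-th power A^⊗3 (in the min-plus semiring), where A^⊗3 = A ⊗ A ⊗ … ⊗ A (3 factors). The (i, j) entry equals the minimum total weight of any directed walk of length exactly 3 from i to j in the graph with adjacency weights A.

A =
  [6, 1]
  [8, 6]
A^⊗3 =
  [15, 10]
  [17, 15]

Each entry (A^⊗3)_ij equals the minimum over all length-3 walks i = v_0 → v_1 → … → v_3 = j of Σ_t A[v_t][v_{t+1}]. For example, for (i, j) = (0, 1) we minimise over 4 possible intermediate vertex sequences; the minimum is 10, attained along the walk 0 → 1 → 0 → 1.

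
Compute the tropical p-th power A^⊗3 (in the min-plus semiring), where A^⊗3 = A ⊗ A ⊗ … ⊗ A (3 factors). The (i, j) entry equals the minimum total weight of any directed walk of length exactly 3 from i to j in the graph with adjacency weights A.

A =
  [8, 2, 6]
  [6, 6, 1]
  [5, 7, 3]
A^⊗3 =
  [8, 10, 6]
  [9, 8, 7]
  [11, 10, 8]

Each entry (A^⊗3)_ij equals the minimum over all length-3 walks i = v_0 → v_1 → … → v_3 = j of Σ_t A[v_t][v_{t+1}]. For example, for (i, j) = (0, 2) we minimise over 9 possible intermediate vertex sequences; the minimum is 6, attained along the walk 0 → 1 → 2 → 2.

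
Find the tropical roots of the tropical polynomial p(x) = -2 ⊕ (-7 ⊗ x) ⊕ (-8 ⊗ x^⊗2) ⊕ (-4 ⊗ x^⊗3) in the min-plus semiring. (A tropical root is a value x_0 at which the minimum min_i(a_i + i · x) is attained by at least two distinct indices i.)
Roots: {-4, 1, 5}

Each tropical root is a break point of the lower envelope of the lines y = a_i + i · x (there are 4 lines, with slopes 0, 1, ..., 3). Only the lines that attain the minimum somewhere contribute to roots; other lines are dominated. Here the surviving (envelope) indices are i = 3, i = 2, i = 1, i = 0.
Intersections between consecutive envelope lines give the roots: for adjacent envelope indices i < j the intersection is x = (a_i − a_j) / (j − i). Reading off the sorted break points: {-4, 1, 5}.
Verification: at each break x_0, at least two indices attain the minimum of min_i(a_i + i · x_0).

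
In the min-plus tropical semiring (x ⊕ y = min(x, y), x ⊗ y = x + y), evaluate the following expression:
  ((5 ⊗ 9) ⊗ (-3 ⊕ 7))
((5 ⊗ 9) ⊗ (-3 ⊕ 7)) = 11

Expand innermost to outermost. Recall ⊕ takes the minimum of its arguments and ⊗ takes their sum. Working out the expression ((5 ⊗ 9) ⊗ (-3 ⊕ 7)) gives 11.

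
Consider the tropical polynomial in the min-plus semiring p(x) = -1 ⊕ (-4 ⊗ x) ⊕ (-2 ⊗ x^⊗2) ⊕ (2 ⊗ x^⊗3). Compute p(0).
p(0) = -4

A tropical monomial a ⊗ x^⊗i evaluates to a + i · x. Evaluating each term at x = 0:
  Term 0 contributes -1 + 0 · 0 = -1
  Term 1 contributes -4 + 1 · 0 = -4
  Term 2 contributes -2 + 2 · 0 = -2
  Term 3 contributes 2 + 3 · 0 = 2
p(0) = ⊕ of these = min[-1, -4, -2, 2] = -4.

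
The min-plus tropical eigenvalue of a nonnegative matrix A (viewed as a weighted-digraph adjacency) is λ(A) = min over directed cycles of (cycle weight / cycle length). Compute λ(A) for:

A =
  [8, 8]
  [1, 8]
λ(A) = 9/2

Enumerate directed cycles and compute their means (weight / length). Sample:
  cycle 0 → 0: weight = 8, length = 1, mean = 8/1 ≈ 8.000
  cycle 1 → 1: weight = 8, length = 1, mean = 8/1 ≈ 8.000
  cycle 0 → 1 → 0: weight = 9, length = 2, mean = 9/2 ≈ 4.500
  cycle 1 → 0 → 1: weight = 9, length = 2, mean = 9/2 ≈ 4.500
Minimum mean = 4.500, attained e.g. along the cycle 0 → 1 → 0 with weight 9 and length 2. So λ(A) = 9/2 = 9/2.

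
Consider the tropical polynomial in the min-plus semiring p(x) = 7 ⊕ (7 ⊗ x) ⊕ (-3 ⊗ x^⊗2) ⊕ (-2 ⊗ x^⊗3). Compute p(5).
p(5) = 7

A tropical monomial a ⊗ x^⊗i evaluates to a + i · x. Evaluating each term at x = 5:
  Term 0 contributes 7 + 0 · 5 = 7
  Term 1 contributes 7 + 1 · 5 = 12
  Term 2 contributes -3 + 2 · 5 = 7
  Term 3 contributes -2 + 3 · 5 = 13
p(5) = ⊕ of these = min[7, 12, 7, 13] = 7.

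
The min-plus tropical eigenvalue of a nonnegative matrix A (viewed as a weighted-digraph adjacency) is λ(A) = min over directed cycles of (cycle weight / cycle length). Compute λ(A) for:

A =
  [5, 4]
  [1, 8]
λ(A) = 5/2

Enumerate directed cycles and compute their means (weight / length). Sample:
  cycle 0 → 0: weight = 5, length = 1, mean = 5/1 ≈ 5.000
  cycle 1 → 1: weight = 8, length = 1, mean = 8/1 ≈ 8.000
  cycle 0 → 1 → 0: weight = 5, length = 2, mean = 5/2 ≈ 2.500
  cycle 1 → 0 → 1: weight = 5, length = 2, mean = 5/2 ≈ 2.500
Minimum mean = 2.500, attained e.g. along the cycle 0 → 1 → 0 with weight 5 and length 2. So λ(A) = 5/2 = 5/2.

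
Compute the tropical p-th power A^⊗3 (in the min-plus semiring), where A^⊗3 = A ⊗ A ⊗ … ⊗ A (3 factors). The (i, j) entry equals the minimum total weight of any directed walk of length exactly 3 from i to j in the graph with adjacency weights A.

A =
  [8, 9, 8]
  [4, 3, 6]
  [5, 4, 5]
A^⊗3 =
  [16, 15, 18]
  [10, 9, 12]
  [11, 10, 13]

Each entry (A^⊗3)_ij equals the minimum over all length-3 walks i = v_0 → v_1 → … → v_3 = j of Σ_t A[v_t][v_{t+1}]. For example, for (i, j) = (0, 2) we minimise over 9 possible intermediate vertex sequences; the minimum is 18, attained along the walk 0 → 1 → 1 → 2.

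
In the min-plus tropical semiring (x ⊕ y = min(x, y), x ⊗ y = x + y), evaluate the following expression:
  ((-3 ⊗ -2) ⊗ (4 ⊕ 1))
((-3 ⊗ -2) ⊗ (4 ⊕ 1)) = -4

Expand innermost to outermost. Recall ⊕ takes the minimum of its arguments and ⊗ takes their sum. Working out the expression ((-3 ⊗ -2) ⊗ (4 ⊕ 1)) gives -4.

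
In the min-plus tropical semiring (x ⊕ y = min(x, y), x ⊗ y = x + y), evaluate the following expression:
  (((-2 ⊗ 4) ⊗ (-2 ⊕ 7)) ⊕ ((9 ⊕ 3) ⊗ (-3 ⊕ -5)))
(((-2 ⊗ 4) ⊗ (-2 ⊕ 7)) ⊕ ((9 ⊕ 3) ⊗ (-3 ⊕ -5))) = -2

Expand innermost to outermost. Recall ⊕ takes the minimum of its arguments and ⊗ takes their sum. Working out the expression (((-2 ⊗ 4) ⊗ (-2 ⊕ 7)) ⊕ ((9 ⊕ 3) ⊗ (-3 ⊕ -5))) gives -2.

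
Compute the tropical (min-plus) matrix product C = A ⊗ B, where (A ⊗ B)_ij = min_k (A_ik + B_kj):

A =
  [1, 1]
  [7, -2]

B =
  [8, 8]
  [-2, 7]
A ⊗ B =
  [-1, 8]
  [-4, 5]

Apply the min-plus product entry-by-entry:
  C[0][0] = min over k of (A[0][0] + B[0][0] = 1 + 8 = 9, A[0][1] + B[1][0] = 1 + -2 = -1) = -1 (attained at k = 1)
  C[0][1] = min over k of (A[0][0] + B[0][1] = 1 + 8 = 9, A[0][1] + B[1][1] = 1 + 7 = 8) = 8 (attained at k = 1)
  C[1][0] = min over k of (A[1][0] + B[0][0] = 7 + 8 = 15, A[1][1] + B[1][0] = -2 + -2 = -4) = -4 (attained at k = 1)
  C[1][1] = min over k of (A[1][0] + B[0][1] = 7 + 8 = 15, A[1][1] + B[1][1] = -2 + 7 = 5) = 5 (attained at k = 1)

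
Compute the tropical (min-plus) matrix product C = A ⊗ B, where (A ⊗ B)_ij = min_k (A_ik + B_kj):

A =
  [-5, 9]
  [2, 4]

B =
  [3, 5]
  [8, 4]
A ⊗ B =
  [-2, 0]
  [5, 7]

Apply the min-plus product entry-by-entry:
  C[0][0] = min over k of (A[0][0] + B[0][0] = -5 + 3 = -2, A[0][1] + B[1][0] = 9 + 8 = 17) = -2 (attained at k = 0)
  C[0][1] = min over k of (A[0][0] + B[0][1] = -5 + 5 = 0, A[0][1] + B[1][1] = 9 + 4 = 13) = 0 (attained at k = 0)
  C[1][0] = min over k of (A[1][0] + B[0][0] = 2 + 3 = 5, A[1][1] + B[1][0] = 4 + 8 = 12) = 5 (attained at k = 0)
  C[1][1] = min over k of (A[1][0] + B[0][1] = 2 + 5 = 7, A[1][1] + B[1][1] = 4 + 4 = 8) = 7 (attained at k = 0)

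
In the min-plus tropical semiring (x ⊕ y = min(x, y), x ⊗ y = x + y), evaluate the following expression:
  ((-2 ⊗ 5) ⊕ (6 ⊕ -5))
((-2 ⊗ 5) ⊕ (6 ⊕ -5)) = -5

Expand innermost to outermost. Recall ⊕ takes the minimum of its arguments and ⊗ takes their sum. Working out the expression ((-2 ⊗ 5) ⊕ (6 ⊕ -5)) gives -5.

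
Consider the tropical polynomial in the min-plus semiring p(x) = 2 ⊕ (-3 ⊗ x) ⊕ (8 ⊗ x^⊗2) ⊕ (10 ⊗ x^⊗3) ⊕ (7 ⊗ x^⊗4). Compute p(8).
p(8) = 2

A tropical monomial a ⊗ x^⊗i evaluates to a + i · x. Evaluating each term at x = 8:
  Term 0 contributes 2 + 0 · 8 = 2
  Term 1 contributes -3 + 1 · 8 = 5
  Term 2 contributes 8 + 2 · 8 = 24
  Term 3 contributes 10 + 3 · 8 = 34
  Term 4 contributes 7 + 4 · 8 = 39
p(8) = ⊕ of these = min[2, 5, 24, 34, 39] = 2.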